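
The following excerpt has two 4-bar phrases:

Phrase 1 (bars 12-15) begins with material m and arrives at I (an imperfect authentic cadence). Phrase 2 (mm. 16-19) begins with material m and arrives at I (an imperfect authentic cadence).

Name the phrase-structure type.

Both phrases have the same opening (m) and the same cadence (imperfect authentic cadence): the second is a restatement, not a consequent, so this is a repeated phrase rather than a period.

repeated phrase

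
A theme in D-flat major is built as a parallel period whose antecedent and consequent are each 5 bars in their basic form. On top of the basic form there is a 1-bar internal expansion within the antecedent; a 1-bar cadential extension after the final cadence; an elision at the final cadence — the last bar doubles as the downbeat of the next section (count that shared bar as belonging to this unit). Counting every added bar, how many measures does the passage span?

12 measures

Basic parallel period: 5 + 5 = 10 bars.
10 (basic form) + 1 (internal expansion) + 1 (cadential extension) = 12.
The elision shares a bar with the next section but does not change this unit's count.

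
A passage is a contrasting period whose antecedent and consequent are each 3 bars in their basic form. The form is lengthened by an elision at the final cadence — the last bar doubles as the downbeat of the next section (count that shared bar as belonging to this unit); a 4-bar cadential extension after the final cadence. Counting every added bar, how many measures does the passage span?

Basic contrasting period: 3 + 3 = 6 bars.
6 (basic form) + 4 (cadential extension) = 10.
The elision shares a bar with the next section but does not change this unit's count.

10 measures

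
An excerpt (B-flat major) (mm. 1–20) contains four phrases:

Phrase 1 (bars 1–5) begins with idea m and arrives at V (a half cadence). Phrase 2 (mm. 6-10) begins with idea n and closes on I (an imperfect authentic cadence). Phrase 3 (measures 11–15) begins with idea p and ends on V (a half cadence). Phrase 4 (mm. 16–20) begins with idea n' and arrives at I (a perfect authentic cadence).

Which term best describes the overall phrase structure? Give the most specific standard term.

contrasting double period

Four phrases in two halves: the first half (mm. 1-10) ends with an imperfect authentic cadence, the second (mm. 11-20) with a perfect authentic cadence — a large antecedent–consequent pair, i.e. a double period.
Phrase 3 begins with different material from phrase 1, making it contrasting.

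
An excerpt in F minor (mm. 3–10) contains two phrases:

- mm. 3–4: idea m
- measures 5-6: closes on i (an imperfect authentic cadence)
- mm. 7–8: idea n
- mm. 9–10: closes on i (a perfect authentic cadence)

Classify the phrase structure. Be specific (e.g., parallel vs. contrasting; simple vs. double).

Phrase 1 ends with an imperfect authentic cadence (weaker) and phrase 2 with a perfect authentic cadence (stronger): antecedent + consequent = a period.
The two phrases open with different material (m / n), so the period is contrasting.

contrasting period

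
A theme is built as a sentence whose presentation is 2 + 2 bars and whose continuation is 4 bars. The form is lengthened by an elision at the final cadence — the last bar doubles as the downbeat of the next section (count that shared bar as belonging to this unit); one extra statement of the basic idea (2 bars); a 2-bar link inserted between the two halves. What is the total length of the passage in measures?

Basic sentence: 2 + 2 + 4 = 8 bars.
8 (basic form) + 2 (extra statement) + 2 (link) = 12.
The elision shares a bar with the next section but does not change this unit's count.

12 measures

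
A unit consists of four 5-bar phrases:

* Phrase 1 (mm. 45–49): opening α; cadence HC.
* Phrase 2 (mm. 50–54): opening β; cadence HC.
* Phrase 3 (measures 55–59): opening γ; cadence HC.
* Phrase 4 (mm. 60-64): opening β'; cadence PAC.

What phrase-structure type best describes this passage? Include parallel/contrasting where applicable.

Four phrases in two halves: the first half (mm. 45-54) ends with a half cadence, the second (mm. 55–64) with a perfect authentic cadence — a large antecedent–consequent pair, i.e. a double period.
Phrase 3 begins with different material from phrase 1, making it contrasting.

contrasting double period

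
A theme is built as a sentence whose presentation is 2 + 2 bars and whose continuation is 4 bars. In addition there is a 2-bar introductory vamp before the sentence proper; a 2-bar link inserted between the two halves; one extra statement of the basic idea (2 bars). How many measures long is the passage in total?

Basic sentence: 2 + 2 + 4 = 8 bars.
8 (basic form) + 2 (introduction) + 2 (link) + 2 (extra statement) = 14.

14 measures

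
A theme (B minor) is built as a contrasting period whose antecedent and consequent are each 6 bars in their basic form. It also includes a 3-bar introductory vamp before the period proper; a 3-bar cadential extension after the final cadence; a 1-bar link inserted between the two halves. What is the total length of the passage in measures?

19 measures

Basic contrasting period: 6 + 6 = 12 bars.
12 (basic form) + 3 (introduction) + 3 (cadential extension) + 1 (link) = 19.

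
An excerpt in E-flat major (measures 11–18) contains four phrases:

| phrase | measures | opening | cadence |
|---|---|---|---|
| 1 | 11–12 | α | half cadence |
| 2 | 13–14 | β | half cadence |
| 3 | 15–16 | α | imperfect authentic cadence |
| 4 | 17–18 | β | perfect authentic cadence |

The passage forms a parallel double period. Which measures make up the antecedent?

measures 11–14

In a double period the first pair of phrases (ending half cadence) is the large antecedent and the second pair (ending perfect authentic cadence) is the large consequent; the antecedent is measures 11–14.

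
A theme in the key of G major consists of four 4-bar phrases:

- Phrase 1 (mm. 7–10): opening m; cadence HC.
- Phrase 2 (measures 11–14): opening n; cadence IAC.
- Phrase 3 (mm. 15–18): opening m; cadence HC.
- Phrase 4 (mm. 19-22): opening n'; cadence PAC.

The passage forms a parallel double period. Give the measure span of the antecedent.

In a double period the four phrases pair into a large antecedent (phrases 1–2, ending imperfect authentic cadence) and a large consequent (phrases 3–4, ending perfect authentic cadence). The antecedent spans mm. 7–14.

measures 7–14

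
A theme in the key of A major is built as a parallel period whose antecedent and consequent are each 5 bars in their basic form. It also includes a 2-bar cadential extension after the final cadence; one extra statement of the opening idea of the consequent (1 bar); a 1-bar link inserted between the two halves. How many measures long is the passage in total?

14 measures

Basic parallel period: 5 + 5 = 10 bars.
10 (basic form) + 2 (cadential extension) + 1 (extra statement) + 1 (link) = 14.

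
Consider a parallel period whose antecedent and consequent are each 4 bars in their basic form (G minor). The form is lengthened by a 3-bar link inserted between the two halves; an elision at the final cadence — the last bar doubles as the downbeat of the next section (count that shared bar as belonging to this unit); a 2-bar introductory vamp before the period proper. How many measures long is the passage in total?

Basic parallel period: 4 + 4 = 8 bars.
8 (basic form) + 3 (link) + 2 (introduction) = 13.
The elision shares a bar with the next section but does not change this unit's count.

13 measures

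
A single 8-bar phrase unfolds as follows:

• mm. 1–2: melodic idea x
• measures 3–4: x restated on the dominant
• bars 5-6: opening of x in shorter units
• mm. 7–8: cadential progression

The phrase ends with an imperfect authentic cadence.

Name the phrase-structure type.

sentence

Basic idea (bars 1–2) + its repetition (mm. 3-4) form the presentation; fragmentation and cadence (mm. 5–8) form the continuation — the 8-bar whole is a sentence.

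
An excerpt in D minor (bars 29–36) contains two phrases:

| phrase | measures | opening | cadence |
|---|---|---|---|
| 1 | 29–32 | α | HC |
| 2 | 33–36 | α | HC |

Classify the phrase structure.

repeated phrase

Both phrases have the same opening (α) and the same cadence (half cadence): the second is a restatement, not a consequent, so this is a repeated phrase rather than a period.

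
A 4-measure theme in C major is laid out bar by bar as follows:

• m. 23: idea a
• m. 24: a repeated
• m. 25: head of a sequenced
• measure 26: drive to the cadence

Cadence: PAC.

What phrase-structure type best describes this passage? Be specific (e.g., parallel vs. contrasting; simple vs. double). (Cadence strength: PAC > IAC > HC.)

sentence

Basic idea (m. 23) + its repetition (m. 24) form the presentation; fragmentation and cadence (measures 25–26) form the continuation — the 4-bar whole is a sentence.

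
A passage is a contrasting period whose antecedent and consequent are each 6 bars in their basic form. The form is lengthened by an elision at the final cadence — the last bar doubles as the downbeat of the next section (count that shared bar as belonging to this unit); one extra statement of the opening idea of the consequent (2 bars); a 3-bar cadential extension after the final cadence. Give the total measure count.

17 measures

Basic contrasting period: 6 + 6 = 12 bars.
12 (basic form) + 2 (extra statement) + 3 (cadential extension) = 17.
The elision shares a bar with the next section but does not change this unit's count.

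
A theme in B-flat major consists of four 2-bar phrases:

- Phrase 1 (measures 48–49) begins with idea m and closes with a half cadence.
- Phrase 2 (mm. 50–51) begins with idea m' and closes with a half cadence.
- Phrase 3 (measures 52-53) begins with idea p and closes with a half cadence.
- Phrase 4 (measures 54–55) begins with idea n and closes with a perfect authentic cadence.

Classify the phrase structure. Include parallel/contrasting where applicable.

contrasting double period

Four phrases in two halves: the first half (measures 48–51) ends with a half cadence, the second (mm. 52-55) with a perfect authentic cadence — a large antecedent–consequent pair, i.e. a double period.
Phrase 3 begins with different material from phrase 1, making it contrasting.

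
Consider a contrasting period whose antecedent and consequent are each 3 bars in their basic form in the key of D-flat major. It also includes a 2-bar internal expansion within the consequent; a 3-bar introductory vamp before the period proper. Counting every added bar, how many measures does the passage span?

11 measures

Basic contrasting period: 3 + 3 = 6 bars.
6 (basic form) + 2 (internal expansion) + 3 (introduction) = 11.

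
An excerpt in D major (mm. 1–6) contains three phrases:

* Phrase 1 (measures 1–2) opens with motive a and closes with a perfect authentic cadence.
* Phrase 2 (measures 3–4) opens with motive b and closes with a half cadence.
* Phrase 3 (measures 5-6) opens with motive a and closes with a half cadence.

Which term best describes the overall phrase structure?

The final phrase closes with a half cadence, which is not stronger than the preceding half cadence; the 3 phrases lack an overall antecedent–consequent design and so form a phrase group.

phrase group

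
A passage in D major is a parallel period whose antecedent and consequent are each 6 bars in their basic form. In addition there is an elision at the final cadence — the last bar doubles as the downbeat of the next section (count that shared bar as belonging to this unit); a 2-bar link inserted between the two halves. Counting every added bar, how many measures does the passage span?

14 measures

Basic parallel period: 6 + 6 = 12 bars.
12 (basic form) + 2 (link) = 14.
The elision shares a bar with the next section but does not change this unit's count.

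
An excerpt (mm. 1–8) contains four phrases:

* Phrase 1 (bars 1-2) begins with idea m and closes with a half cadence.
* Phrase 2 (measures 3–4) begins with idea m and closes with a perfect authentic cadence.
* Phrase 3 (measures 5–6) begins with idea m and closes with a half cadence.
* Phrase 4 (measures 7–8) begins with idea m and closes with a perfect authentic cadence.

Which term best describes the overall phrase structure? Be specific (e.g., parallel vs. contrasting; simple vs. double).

The cadence pattern HC–PAC–HC–PAC is weak–strong twice, and phrases 3–4 restate phrases 1–2: a period heard twice, not a double period (which would end weakly at phrase 2).

repeated period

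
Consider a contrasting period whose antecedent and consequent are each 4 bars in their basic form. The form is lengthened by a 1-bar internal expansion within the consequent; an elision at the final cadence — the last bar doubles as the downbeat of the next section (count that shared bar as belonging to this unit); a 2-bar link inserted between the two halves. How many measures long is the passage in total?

Basic contrasting period: 4 + 4 = 8 bars.
8 (basic form) + 1 (internal expansion) + 2 (link) = 11.
The elision shares a bar with the next section but does not change this unit's count.

11 measures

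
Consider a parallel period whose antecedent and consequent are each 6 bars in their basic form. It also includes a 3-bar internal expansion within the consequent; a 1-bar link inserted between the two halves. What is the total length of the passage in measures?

16 measures

Basic parallel period: 6 + 6 = 12 bars.
12 (basic form) + 3 (internal expansion) + 1 (link) = 16.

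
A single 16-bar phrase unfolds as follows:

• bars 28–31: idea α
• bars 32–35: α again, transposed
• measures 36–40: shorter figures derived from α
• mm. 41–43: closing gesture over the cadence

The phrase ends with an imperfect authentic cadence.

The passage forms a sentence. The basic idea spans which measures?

The presentation of a sentence is the basic idea (measures 28–31) plus its repetition (mm. 32–35); the basic idea is therefore measures 28–31.

measures 28–31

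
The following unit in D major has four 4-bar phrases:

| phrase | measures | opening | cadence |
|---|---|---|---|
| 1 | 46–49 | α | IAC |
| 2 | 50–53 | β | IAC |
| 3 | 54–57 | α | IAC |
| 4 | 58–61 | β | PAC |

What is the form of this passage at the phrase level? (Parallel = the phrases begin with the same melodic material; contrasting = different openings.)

Four phrases in two halves: the first half (bars 46-53) ends with an imperfect authentic cadence, the second (measures 54–61) with a perfect authentic cadence — a large antecedent–consequent pair, i.e. a double period.
Phrase 3 begins with the same material as phrase 1, making it parallel.

parallel double period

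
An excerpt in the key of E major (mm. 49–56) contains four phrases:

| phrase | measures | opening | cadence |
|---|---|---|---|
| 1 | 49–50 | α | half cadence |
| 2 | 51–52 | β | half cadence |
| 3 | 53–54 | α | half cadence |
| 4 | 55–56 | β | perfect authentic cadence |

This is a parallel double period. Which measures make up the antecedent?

measures 49–52

In a double period the first pair of phrases (ending half cadence) is the large antecedent and the second pair (ending perfect authentic cadence) is the large consequent; the antecedent is measures 49–52.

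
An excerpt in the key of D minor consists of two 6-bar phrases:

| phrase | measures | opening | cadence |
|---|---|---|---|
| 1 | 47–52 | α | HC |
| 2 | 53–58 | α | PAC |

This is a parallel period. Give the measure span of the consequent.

measures 53–58

The phrase ending with the weaker cadence (half cadence) is the antecedent; the one ending more conclusively (perfect authentic cadence) is the consequent. The consequent is measures 53–58.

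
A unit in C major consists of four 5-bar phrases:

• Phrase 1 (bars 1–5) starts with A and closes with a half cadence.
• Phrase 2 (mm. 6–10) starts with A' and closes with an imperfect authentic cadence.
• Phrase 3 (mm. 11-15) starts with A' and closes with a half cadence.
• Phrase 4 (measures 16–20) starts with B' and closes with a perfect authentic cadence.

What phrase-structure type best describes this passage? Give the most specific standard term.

Four phrases in two halves: the first half (bars 1–10) ends with an imperfect authentic cadence, the second (mm. 11-20) with a perfect authentic cadence — a large antecedent–consequent pair, i.e. a double period.
Phrase 3 begins with the same material as phrase 1, making it parallel.

parallel double period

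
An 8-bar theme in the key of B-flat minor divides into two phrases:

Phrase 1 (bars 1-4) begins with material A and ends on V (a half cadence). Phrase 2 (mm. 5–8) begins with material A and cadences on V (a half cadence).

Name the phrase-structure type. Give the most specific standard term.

Both phrases have the same opening (A) and the same cadence (half cadence): the second is a restatement, not a consequent, so this is a repeated phrase rather than a period.

repeated phrase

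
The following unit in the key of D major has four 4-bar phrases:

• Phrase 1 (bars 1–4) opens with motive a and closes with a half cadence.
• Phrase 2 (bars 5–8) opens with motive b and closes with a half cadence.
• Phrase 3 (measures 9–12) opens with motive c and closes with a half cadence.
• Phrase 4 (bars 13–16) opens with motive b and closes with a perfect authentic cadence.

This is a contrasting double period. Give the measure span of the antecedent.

measures 1–8

In a double period the first pair of phrases (ending half cadence) is the large antecedent and the second pair (ending perfect authentic cadence) is the large consequent; the antecedent is measures 1–8.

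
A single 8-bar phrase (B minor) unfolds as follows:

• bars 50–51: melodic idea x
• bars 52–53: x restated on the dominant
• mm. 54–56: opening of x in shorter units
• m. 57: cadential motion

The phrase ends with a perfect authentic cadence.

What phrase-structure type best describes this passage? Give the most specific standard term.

Basic idea (bars 50-51) + its repetition (mm. 52–53) form the presentation; fragmentation and cadence (mm. 54–57) form the continuation — the 8-bar whole is a sentence.

sentence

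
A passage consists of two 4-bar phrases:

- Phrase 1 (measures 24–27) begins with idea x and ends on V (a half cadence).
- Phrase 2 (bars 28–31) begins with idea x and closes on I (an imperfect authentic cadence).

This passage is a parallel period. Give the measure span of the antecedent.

The antecedent is the phrase ending with the weaker cadence (half cadence, phrase 1) and the consequent the one ending more conclusively (imperfect authentic cadence, phrase 2); the antecedent is mm. 24-27.

measures 24–27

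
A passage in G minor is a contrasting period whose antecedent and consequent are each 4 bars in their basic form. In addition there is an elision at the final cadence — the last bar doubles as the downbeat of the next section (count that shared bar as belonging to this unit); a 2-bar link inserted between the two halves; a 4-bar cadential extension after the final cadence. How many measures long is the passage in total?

14 measures

Basic contrasting period: 4 + 4 = 8 bars.
8 (basic form) + 2 (link) + 4 (cadential extension) = 14.
The elision shares a bar with the next section but does not change this unit's count.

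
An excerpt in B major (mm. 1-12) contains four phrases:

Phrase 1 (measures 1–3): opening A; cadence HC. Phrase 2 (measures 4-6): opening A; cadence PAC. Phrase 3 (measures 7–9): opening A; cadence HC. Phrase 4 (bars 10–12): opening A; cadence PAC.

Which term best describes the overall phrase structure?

repeated period

The cadence pattern HC–PAC–HC–PAC is weak–strong twice, and phrases 3–4 restate phrases 1–2: a period heard twice, not a double period (which would end weakly at phrase 2).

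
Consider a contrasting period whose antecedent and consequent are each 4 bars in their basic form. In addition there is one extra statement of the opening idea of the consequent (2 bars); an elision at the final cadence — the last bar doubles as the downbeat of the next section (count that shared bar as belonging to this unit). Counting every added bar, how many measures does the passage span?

Basic contrasting period: 4 + 4 = 8 bars.
8 (basic form) + 2 (extra statement) = 10.
The elision shares a bar with the next section but does not change this unit's count.

10 measures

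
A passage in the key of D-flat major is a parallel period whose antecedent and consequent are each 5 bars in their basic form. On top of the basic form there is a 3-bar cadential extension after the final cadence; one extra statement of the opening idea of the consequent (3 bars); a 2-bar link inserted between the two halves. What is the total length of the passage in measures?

Basic parallel period: 5 + 5 = 10 bars.
10 (basic form) + 3 (cadential extension) + 3 (extra statement) + 2 (link) = 18.

18 measures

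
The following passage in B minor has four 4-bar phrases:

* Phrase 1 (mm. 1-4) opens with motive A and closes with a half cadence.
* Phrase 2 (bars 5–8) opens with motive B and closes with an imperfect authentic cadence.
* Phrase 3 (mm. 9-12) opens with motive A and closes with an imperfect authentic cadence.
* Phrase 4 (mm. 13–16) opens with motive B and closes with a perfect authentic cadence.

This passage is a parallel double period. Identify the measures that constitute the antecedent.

measures 1–8

In a double period the four phrases pair into a large antecedent (phrases 1–2, ending imperfect authentic cadence) and a large consequent (phrases 3–4, ending perfect authentic cadence). The antecedent spans mm. 1–8.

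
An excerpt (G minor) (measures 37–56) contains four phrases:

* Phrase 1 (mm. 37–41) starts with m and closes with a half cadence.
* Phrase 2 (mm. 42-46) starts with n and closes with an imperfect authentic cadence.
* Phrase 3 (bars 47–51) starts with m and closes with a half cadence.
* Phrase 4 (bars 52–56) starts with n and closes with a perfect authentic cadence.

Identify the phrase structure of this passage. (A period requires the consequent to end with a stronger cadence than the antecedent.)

parallel double period

Four phrases in two halves: the first half (mm. 37–46) ends with an imperfect authentic cadence, the second (bars 47-56) with a perfect authentic cadence — a large antecedent–consequent pair, i.e. a double period.
Phrase 3 begins with the same material as phrase 1, making it parallel.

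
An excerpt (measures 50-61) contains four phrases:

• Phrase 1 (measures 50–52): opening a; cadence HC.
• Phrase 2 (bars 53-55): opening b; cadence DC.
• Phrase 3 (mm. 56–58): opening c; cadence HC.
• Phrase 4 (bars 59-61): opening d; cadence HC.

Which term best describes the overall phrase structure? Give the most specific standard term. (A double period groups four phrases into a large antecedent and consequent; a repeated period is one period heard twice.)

phrase group

Phrase 4 ends with a half cadence, no stronger than phrase 2's deceptive cadence, so the four phrases do not form a double period; nor do phrases 3–4 duplicate 1–2, so it is not a repeated period. With no phrase reaching a conclusive cadence, the passage is a phrase group.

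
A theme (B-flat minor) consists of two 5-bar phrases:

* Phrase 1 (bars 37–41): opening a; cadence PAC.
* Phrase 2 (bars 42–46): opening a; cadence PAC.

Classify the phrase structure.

Both phrases have the same opening (a) and the same cadence (perfect authentic cadence): the second is a restatement, not a consequent, so this is a repeated phrase rather than a period.

repeated phrase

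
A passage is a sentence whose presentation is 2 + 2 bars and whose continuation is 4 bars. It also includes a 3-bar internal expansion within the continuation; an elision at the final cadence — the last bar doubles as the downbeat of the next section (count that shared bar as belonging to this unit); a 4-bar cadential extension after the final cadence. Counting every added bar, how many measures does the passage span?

Basic sentence: 2 + 2 + 4 = 8 bars.
8 (basic form) + 3 (internal expansion) + 4 (cadential extension) = 15.
The elision shares a bar with the next section but does not change this unit's count.

15 measures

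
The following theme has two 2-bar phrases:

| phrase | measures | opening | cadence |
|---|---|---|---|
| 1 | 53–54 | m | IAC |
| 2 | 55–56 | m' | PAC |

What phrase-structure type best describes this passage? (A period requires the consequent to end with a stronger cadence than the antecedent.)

Phrase 1 ends with an imperfect authentic cadence (weaker) and phrase 2 with a perfect authentic cadence (stronger): antecedent + consequent = a period.
The two phrases open with the same material (m / m'), so the period is parallel.

parallel period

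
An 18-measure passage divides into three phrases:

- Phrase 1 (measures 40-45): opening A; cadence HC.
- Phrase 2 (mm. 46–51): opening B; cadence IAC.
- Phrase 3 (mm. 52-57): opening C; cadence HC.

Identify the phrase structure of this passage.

phrase group

The final phrase closes with a half cadence, which is not stronger than the preceding imperfect authentic cadence; the 3 phrases lack an overall antecedent–consequent design and so form a phrase group.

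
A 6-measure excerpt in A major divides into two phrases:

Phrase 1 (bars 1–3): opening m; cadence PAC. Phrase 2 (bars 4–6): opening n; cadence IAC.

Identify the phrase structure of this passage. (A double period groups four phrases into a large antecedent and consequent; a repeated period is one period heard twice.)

phrase group

The second phrase closes with an imperfect authentic cadence, which is not stronger than the first phrase's perfect authentic cadence; without a weak→strong cadential pair there is no antecedent–consequent relationship, so this is a phrase group rather than a period.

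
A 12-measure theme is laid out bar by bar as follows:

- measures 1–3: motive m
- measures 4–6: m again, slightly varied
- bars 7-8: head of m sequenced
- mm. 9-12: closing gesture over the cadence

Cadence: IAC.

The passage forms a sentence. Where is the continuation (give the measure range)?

measures 7–12

After the presentation (bars 1–6), the continuation covers the fragmentation through the cadence: mm. 7-12.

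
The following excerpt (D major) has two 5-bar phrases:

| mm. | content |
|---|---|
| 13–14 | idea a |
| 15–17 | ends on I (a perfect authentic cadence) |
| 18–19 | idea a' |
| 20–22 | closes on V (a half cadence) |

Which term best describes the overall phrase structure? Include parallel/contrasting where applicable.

The second phrase closes with a half cadence, which is not stronger than the first phrase's perfect authentic cadence; without a weak→strong cadential pair there is no antecedent–consequent relationship, so this is a phrase group rather than a period.

phrase group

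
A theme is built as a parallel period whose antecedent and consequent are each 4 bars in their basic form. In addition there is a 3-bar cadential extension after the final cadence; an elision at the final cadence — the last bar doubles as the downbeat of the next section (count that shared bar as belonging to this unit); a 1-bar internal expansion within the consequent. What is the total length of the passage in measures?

Basic parallel period: 4 + 4 = 8 bars.
8 (basic form) + 3 (cadential extension) + 1 (internal expansion) = 12.
The elision shares a bar with the next section but does not change this unit's count.

12 measures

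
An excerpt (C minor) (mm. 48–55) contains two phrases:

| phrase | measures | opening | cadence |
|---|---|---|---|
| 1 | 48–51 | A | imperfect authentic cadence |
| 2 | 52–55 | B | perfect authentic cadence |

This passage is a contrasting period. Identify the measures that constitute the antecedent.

The antecedent is the phrase ending with the weaker cadence (imperfect authentic cadence, phrase 1) and the consequent the one ending more conclusively (perfect authentic cadence, phrase 2); the antecedent is bars 48-51.

measures 48–51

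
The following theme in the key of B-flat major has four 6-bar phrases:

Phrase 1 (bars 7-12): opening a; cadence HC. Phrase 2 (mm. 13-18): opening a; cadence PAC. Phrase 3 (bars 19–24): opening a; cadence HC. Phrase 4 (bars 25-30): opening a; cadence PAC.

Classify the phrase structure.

The cadence pattern HC–PAC–HC–PAC is weak–strong twice, and phrases 3–4 restate phrases 1–2: a period heard twice, not a double period (which would end weakly at phrase 2).

repeated period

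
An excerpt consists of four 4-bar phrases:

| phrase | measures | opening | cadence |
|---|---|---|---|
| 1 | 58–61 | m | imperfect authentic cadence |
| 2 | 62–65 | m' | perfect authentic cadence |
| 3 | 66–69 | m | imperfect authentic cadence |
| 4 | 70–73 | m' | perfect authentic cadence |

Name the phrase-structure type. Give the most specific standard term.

repeated period

The cadence pattern IAC–PAC–IAC–PAC is weak–strong twice, and phrases 3–4 restate phrases 1–2: a period heard twice, not a double period (which would end weakly at phrase 2).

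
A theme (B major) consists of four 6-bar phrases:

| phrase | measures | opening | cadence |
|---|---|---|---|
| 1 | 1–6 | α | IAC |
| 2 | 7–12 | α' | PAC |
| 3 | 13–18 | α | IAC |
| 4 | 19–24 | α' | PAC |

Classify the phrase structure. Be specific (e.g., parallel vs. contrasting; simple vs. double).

repeated period

The cadence pattern IAC–PAC–IAC–PAC is weak–strong twice, and phrases 3–4 restate phrases 1–2: a period heard twice, not a double period (which would end weakly at phrase 2).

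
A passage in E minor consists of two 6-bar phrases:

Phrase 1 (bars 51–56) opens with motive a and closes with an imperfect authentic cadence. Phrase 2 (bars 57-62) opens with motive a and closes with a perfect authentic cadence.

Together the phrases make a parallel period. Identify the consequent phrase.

The phrase ending with the weaker cadence (imperfect authentic cadence) is the antecedent; the one ending more conclusively (perfect authentic cadence) is the consequent. The consequent is phrase 2.

phrase 2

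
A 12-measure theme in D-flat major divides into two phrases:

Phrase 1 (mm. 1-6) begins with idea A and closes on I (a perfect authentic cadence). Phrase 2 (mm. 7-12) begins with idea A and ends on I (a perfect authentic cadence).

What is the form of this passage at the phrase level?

Both phrases have the same opening (A) and the same cadence (perfect authentic cadence): the second is a restatement, not a consequent, so this is a repeated phrase rather than a period.

repeated phrase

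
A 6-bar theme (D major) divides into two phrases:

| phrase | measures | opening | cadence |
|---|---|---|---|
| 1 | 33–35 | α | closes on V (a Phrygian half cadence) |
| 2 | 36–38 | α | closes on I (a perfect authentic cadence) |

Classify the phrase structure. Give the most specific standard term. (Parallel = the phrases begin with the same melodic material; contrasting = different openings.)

Phrase 1 ends with a Phrygian half cadence (weaker) and phrase 2 with a perfect authentic cadence (stronger): antecedent + consequent = a period.
The two phrases open with the same material (α / α), so the period is parallel.

parallel period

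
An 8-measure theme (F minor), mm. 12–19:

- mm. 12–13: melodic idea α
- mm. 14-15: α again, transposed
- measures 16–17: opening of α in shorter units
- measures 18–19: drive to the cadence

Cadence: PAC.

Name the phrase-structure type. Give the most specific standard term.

sentence

Basic idea (measures 12–13) + its repetition (bars 14-15) form the presentation; fragmentation and cadence (mm. 16–19) form the continuation — the 8-bar whole is a sentence.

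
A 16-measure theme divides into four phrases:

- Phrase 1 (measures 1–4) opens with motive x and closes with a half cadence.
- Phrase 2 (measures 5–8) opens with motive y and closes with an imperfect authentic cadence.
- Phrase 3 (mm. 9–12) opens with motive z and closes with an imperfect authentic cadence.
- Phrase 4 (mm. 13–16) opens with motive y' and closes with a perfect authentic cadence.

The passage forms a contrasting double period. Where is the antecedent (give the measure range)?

In a double period the four phrases pair into a large antecedent (phrases 1–2, ending imperfect authentic cadence) and a large consequent (phrases 3–4, ending perfect authentic cadence). The antecedent spans bars 1–8.

measures 1–8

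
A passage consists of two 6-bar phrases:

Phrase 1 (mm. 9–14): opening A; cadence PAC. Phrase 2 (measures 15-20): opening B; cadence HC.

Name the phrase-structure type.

The second phrase closes with a half cadence, which is not stronger than the first phrase's perfect authentic cadence; without a weak→strong cadential pair there is no antecedent–consequent relationship, so this is a phrase group rather than a period.

phrase group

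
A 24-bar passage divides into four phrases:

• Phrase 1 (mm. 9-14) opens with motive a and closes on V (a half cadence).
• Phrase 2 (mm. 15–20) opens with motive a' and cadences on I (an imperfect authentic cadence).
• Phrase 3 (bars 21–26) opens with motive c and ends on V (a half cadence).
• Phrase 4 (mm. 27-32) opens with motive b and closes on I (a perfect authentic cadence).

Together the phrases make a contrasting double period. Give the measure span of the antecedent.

In a double period the first pair of phrases (ending imperfect authentic cadence) is the large antecedent and the second pair (ending perfect authentic cadence) is the large consequent; the antecedent is measures 9–20.

measures 9–20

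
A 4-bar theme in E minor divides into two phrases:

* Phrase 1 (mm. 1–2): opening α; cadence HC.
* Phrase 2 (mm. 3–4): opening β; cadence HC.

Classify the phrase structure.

phrase group

The second phrase closes with a half cadence, which is not stronger than the first phrase's half cadence; without a weak→strong cadential pair there is no antecedent–consequent relationship, so this is a phrase group rather than a period.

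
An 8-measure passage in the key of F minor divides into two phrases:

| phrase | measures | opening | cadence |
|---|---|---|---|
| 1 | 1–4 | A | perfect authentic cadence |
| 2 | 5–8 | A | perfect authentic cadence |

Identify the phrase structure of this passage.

repeated phrase

Both phrases have the same opening (A) and the same cadence (perfect authentic cadence): the second is a restatement, not a consequent, so this is a repeated phrase rather than a period.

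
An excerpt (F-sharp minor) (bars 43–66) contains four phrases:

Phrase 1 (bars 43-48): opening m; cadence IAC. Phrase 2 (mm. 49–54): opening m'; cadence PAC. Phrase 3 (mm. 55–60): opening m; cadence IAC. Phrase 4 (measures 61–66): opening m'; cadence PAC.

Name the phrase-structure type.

The cadence pattern IAC–PAC–IAC–PAC is weak–strong twice, and phrases 3–4 restate phrases 1–2: a period heard twice, not a double period (which would end weakly at phrase 2).

repeated period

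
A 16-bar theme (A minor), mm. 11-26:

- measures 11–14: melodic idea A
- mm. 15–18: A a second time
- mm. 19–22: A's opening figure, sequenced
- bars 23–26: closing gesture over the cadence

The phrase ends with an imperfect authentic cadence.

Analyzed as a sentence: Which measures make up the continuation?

After the presentation (measures 11–18), the continuation covers the fragmentation through the cadence: mm. 19–26.

measures 19–26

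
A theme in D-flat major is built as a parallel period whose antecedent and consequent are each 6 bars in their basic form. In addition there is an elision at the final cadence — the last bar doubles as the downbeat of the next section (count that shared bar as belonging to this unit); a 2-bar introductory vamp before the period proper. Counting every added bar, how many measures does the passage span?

Basic parallel period: 6 + 6 = 12 bars.
12 (basic form) + 2 (introduction) = 14.
The elision shares a bar with the next section but does not change this unit's count.

14 measures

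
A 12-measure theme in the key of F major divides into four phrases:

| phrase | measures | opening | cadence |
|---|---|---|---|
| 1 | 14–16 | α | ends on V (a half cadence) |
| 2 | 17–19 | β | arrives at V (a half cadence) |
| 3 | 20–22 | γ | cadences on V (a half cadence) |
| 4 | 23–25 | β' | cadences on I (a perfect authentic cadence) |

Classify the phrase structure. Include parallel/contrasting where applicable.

contrasting double period

Four phrases in two halves: the first half (mm. 14–19) ends with a half cadence, the second (measures 20-25) with a perfect authentic cadence — a large antecedent–consequent pair, i.e. a double period.
Phrase 3 begins with different material from phrase 1, making it contrasting.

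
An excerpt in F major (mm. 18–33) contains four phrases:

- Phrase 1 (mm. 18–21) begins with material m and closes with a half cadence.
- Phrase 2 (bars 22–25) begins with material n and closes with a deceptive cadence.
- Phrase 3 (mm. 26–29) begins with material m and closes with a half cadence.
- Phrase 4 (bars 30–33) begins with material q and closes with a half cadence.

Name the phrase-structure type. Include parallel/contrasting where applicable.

Phrase 4 ends with a half cadence, no stronger than phrase 2's deceptive cadence, so the four phrases do not form a double period; nor do phrases 3–4 duplicate 1–2, so it is not a repeated period. With no phrase reaching a conclusive cadence, the passage is a phrase group.

phrase group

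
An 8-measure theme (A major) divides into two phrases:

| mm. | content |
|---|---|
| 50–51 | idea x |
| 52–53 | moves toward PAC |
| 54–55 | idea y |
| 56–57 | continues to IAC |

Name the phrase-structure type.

The second phrase closes with an imperfect authentic cadence, which is not stronger than the first phrase's perfect authentic cadence; without a weak→strong cadential pair there is no antecedent–consequent relationship, so this is a phrase group rather than a period.

phrase group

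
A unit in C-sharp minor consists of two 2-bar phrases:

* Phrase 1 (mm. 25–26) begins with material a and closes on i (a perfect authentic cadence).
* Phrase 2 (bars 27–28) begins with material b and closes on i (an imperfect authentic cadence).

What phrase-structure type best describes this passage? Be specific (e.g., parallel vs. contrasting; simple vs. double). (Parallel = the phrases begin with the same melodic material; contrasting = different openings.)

phrase group

The second phrase closes with an imperfect authentic cadence, which is not stronger than the first phrase's perfect authentic cadence; without a weak→strong cadential pair there is no antecedent–consequent relationship, so this is a phrase group rather than a period.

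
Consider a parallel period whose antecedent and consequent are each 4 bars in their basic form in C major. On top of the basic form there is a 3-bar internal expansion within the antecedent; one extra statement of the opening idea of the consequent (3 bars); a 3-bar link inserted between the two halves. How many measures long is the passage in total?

Basic parallel period: 4 + 4 = 8 bars.
8 (basic form) + 3 (internal expansion) + 3 (extra statement) + 3 (link) = 17.

17 measures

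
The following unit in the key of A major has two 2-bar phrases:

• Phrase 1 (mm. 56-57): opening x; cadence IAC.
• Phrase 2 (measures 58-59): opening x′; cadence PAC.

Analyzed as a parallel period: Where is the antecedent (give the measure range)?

The antecedent is the phrase ending with the weaker cadence (imperfect authentic cadence, phrase 1) and the consequent the one ending more conclusively (perfect authentic cadence, phrase 2); the antecedent is mm. 56–57.

measures 56–57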